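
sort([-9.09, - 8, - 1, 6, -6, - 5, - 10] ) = [ - 10,-9.09,  -  8, - 6,-5, - 1, 6 ] 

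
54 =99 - 45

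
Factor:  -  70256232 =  - 2^3 * 3^2*167^1*5843^1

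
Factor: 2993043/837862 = 2^ ( - 1)*3^1*17^ ( - 1 )*19^( - 1)*1297^ ( - 1 )*997681^1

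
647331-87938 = 559393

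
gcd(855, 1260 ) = 45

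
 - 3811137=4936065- 8747202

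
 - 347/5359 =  - 1 + 5012/5359 =- 0.06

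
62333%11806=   3303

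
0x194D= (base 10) 6477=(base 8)14515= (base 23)C5E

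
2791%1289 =213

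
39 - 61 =-22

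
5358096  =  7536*711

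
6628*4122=27320616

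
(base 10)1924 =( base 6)12524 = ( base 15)884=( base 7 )5416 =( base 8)3604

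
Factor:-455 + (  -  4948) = -5403=   - 3^1* 1801^1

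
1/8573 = 1/8573 = 0.00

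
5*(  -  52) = -260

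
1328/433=1328/433 = 3.07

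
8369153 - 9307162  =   - 938009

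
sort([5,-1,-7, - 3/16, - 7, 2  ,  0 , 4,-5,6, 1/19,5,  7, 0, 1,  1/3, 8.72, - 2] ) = [  -  7,-7, - 5,  -  2,-1,  -  3/16,0,0,  1/19, 1/3,1,2,4,  5 , 5,6,7, 8.72]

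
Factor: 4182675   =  3^1*5^2  *7^1*31^1*257^1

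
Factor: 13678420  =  2^2*5^1*7^1*41^1 * 2383^1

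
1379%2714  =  1379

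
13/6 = 2 + 1/6 = 2.17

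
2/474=1/237  =  0.00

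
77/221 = 77/221 = 0.35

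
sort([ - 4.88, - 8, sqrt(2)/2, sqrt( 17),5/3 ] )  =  [-8,-4.88,sqrt( 2) /2,  5/3,sqrt(17)] 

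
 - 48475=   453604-502079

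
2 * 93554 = 187108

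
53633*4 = 214532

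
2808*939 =2636712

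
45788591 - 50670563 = -4881972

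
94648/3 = 31549 + 1/3  =  31549.33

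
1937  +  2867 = 4804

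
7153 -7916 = -763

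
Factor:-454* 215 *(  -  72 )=2^4*3^2 * 5^1 * 43^1*227^1 = 7027920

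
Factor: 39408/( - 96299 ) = -2^4*3^1*7^( - 1)*821^1*13757^(  -  1) 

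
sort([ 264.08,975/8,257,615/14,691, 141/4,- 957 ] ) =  [- 957, 141/4,615/14,975/8,257, 264.08,691 ]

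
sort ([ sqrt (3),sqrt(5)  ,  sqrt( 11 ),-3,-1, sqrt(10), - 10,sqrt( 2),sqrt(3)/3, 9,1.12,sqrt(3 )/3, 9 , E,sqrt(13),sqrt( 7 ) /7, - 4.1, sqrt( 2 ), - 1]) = [ - 10,-4.1 , - 3, - 1, - 1,sqrt( 7)/7,sqrt(  3 )/3,sqrt(3)/3, 1.12,sqrt( 2) , sqrt(2),sqrt(3 ),sqrt( 5 ),E,sqrt(10),sqrt(11),sqrt(13), 9,9]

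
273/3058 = 273/3058 = 0.09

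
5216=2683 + 2533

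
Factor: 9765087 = 3^1  *  23^1 * 97^1*1459^1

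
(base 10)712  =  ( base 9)871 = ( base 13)42a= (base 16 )2c8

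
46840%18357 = 10126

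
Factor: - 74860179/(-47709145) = 3^1* 5^(-1) * 11^(-1)*43^(-1)*487^1 * 20173^(-1 )*51239^1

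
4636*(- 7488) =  - 34714368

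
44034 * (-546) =-24042564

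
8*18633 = 149064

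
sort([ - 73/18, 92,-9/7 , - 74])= [  -  74, - 73/18 ,-9/7, 92 ]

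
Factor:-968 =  - 2^3 * 11^2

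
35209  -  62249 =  - 27040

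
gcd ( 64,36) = 4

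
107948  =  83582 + 24366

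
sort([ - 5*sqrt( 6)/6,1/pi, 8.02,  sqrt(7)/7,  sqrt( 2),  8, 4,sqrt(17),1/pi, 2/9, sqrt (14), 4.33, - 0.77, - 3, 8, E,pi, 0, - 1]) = [ - 3, - 5*  sqrt( 6)/6, - 1, - 0.77, 0 , 2/9, 1/pi , 1/pi, sqrt( 7) /7, sqrt(2), E,pi, sqrt( 14),4, sqrt(17 ),4.33,8, 8 , 8.02]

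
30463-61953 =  - 31490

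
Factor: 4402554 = 2^1 * 3^1*13^1*56443^1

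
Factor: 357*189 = 3^4*7^2*17^1  =  67473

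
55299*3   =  165897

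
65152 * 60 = 3909120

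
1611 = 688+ 923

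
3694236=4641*796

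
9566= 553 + 9013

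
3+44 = 47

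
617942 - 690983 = -73041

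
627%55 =22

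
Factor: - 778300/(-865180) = 5^1 * 43^1 * 239^( - 1 ) = 215/239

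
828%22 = 14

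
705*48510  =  34199550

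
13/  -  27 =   -  13/27=-  0.48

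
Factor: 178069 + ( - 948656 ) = -770587^1= -  770587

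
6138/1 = 6138  =  6138.00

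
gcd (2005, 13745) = 5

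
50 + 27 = 77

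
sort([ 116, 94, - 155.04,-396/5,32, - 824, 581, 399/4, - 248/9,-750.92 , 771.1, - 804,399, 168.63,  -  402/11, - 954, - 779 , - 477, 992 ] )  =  [  -  954,  -  824,-804  , - 779, - 750.92, - 477, - 155.04, - 396/5, - 402/11,-248/9, 32,94,  399/4, 116,168.63, 399, 581,  771.1, 992]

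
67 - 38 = 29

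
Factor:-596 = -2^2*149^1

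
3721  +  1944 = 5665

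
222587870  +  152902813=375490683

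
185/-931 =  -185/931 = -0.20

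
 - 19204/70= -9602/35 = - 274.34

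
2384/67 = 35+39/67 =35.58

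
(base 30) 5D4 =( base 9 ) 6637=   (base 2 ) 1001100011110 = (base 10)4894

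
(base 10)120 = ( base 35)3f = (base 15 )80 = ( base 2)1111000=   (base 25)4k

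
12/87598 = 6/43799 = 0.00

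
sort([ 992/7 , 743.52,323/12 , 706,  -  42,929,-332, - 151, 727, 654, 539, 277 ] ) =[ - 332, - 151,- 42, 323/12, 992/7,  277,539, 654,  706,727, 743.52,  929]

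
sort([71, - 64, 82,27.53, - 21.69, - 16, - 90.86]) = [  -  90.86, - 64, - 21.69 , - 16, 27.53, 71,82]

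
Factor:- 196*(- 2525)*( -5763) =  - 2852108700 =-  2^2*3^1*5^2*7^2*17^1 * 101^1*113^1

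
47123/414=47123/414=113.82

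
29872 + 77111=106983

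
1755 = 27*65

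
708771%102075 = 96321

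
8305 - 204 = 8101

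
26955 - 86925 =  - 59970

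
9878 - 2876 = 7002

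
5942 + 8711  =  14653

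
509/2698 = 509/2698 = 0.19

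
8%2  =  0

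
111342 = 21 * 5302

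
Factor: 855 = 3^2*5^1*  19^1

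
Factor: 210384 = 2^4*3^3*487^1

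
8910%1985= 970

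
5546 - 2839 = 2707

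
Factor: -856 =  -2^3*  107^1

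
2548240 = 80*31853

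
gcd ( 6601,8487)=943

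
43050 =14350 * 3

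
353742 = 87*4066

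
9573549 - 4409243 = 5164306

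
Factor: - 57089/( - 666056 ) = 2^( - 3)*57089^1*83257^(-1 )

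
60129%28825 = 2479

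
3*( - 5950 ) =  - 17850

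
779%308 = 163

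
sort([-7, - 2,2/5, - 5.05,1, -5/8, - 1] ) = [-7, - 5.05,-2, -1, - 5/8, 2/5, 1]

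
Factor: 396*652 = 2^4*3^2*11^1 *163^1=258192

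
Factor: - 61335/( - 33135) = 3^1*29^1* 47^(-1 ) = 87/47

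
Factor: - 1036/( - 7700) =37/275 = 5^(- 2)*11^ ( - 1 ) * 37^1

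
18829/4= 4707 + 1/4 = 4707.25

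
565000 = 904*625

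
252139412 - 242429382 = 9710030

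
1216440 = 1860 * 654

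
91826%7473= 2150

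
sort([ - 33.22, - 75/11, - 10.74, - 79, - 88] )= [ - 88, - 79, - 33.22 ,-10.74, - 75/11] 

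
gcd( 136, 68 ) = 68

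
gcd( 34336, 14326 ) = 58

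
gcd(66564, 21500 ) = 172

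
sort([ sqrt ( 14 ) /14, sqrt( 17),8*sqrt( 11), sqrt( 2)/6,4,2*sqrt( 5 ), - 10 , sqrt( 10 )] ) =[ - 10 , sqrt( 2 )/6,  sqrt( 14 ) /14, sqrt( 10), 4, sqrt( 17),  2*sqrt(5), 8*sqrt( 11 )]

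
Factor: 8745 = 3^1*5^1 *11^1 *53^1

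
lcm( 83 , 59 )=4897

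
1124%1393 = 1124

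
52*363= 18876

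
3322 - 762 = 2560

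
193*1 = 193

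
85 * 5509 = 468265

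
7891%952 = 275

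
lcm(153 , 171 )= 2907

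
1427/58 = 24 + 35/58 = 24.60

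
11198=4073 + 7125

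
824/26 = 412/13 = 31.69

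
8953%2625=1078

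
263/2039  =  263/2039 = 0.13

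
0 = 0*2639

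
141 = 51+90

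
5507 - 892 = 4615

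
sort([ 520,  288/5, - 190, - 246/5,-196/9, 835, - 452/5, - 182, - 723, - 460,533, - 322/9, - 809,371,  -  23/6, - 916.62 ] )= [ - 916.62, - 809, - 723, - 460, - 190,- 182, - 452/5 , - 246/5, - 322/9, - 196/9,-23/6,288/5,371,520, 533 , 835]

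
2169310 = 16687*130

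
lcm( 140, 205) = 5740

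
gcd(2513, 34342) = 7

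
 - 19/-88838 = 19/88838 = 0.00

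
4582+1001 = 5583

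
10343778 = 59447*174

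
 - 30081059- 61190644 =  - 91271703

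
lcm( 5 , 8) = 40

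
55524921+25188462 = 80713383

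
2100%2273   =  2100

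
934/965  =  934/965=   0.97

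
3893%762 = 83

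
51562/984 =25781/492 = 52.40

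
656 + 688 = 1344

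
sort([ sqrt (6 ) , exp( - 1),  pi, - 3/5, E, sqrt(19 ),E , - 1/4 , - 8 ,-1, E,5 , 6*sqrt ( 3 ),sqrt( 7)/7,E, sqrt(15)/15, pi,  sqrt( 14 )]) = [ - 8, - 1, - 3/5, - 1/4, sqrt( 15 )/15, exp( - 1),sqrt(7)/7, sqrt( 6),E, E, E , E, pi,pi,  sqrt( 14 ), sqrt(19),5,6*sqrt(3) ] 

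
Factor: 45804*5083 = 232821732 = 2^2 * 3^1*11^1*13^1*17^1*23^1 * 347^1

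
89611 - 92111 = - 2500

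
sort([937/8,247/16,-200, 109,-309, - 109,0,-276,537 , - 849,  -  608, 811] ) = [-849, - 608,  -  309,-276,-200,-109, 0,247/16,109,937/8, 537,811 ] 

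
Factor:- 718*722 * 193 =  - 100050428 = -  2^2*19^2*193^1*359^1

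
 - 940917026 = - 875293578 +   -  65623448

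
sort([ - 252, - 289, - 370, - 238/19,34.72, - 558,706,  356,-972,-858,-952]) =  [ - 972, - 952, - 858, - 558, - 370, - 289,  -  252, - 238/19,34.72 , 356,706 ]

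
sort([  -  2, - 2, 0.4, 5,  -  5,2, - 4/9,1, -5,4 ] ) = [-5,-5,-2, -2,-4/9,0.4,1  ,  2,4,  5] 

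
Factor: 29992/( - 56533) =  - 2^3*23^1*163^1 *56533^( - 1) 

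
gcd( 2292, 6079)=1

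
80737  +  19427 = 100164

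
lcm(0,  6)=0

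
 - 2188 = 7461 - 9649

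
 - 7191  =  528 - 7719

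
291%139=13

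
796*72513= 57720348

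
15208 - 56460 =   -  41252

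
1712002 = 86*19907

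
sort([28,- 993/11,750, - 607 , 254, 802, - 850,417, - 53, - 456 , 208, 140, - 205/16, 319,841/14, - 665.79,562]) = [ - 850, - 665.79,-607,  -  456, - 993/11,  -  53, - 205/16, 28,  841/14, 140, 208,254,319, 417,562, 750, 802] 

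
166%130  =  36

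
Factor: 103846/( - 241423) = -274/637  =  - 2^1*  7^( - 2 )*13^(-1)*137^1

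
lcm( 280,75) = 4200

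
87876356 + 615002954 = 702879310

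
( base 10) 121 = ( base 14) 89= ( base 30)41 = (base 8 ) 171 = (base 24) 51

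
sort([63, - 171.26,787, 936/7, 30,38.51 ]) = [ - 171.26,30,38.51, 63,936/7,  787 ] 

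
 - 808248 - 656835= -1465083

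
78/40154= 39/20077 = 0.00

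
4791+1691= 6482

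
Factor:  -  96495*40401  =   - 3^3*5^1*7^1*67^2* 919^1 = - 3898494495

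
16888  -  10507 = 6381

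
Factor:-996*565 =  - 562740 = - 2^2 * 3^1*5^1*83^1*113^1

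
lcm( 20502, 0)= 0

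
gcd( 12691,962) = 37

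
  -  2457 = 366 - 2823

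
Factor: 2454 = 2^1*  3^1*409^1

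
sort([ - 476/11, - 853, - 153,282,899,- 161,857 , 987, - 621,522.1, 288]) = [  -  853, - 621,-161 ,-153, - 476/11,282, 288,522.1, 857,899,987 ]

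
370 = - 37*(  -  10 )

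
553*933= 515949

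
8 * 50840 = 406720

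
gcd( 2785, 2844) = 1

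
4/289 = 4/289=0.01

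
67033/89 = 753 + 16/89 = 753.18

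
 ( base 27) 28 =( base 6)142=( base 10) 62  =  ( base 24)2e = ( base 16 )3e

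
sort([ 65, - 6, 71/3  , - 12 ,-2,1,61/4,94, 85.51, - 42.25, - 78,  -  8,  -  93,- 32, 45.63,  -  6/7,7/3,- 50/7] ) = [  -  93,  -  78, - 42.25, - 32,-12,  -  8,  -  50/7, - 6,-2,  -  6/7, 1, 7/3,61/4,  71/3, 45.63,65, 85.51,  94 ]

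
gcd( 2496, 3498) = 6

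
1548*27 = 41796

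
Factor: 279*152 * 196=2^5*3^2 * 7^2*19^1*31^1=8311968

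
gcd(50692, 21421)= 1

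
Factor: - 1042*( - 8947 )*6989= 2^1*23^1 *29^1* 241^1*389^1 * 521^1 =65156867486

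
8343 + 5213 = 13556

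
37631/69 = 545 + 26/69 = 545.38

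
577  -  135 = 442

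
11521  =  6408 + 5113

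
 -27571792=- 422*65336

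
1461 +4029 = 5490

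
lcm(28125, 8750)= 393750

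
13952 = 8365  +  5587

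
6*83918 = 503508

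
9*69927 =629343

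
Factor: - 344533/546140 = -593/940 = - 2^( - 2 ) * 5^(-1 )*47^( - 1)*593^1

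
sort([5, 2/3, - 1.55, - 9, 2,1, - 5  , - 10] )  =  [ - 10, - 9, - 5, - 1.55, 2/3,  1, 2, 5]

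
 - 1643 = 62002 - 63645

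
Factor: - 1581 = -3^1*17^1*31^1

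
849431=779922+69509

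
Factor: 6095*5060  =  30840700 = 2^2*5^2*11^1*23^2 * 53^1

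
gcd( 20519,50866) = 1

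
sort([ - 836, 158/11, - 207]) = [ - 836, - 207, 158/11] 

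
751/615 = 751/615 = 1.22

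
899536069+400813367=1300349436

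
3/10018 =3/10018 = 0.00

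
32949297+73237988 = 106187285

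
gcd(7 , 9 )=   1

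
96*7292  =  700032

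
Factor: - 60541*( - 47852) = 2897007932 = 2^2 * 7^1 * 13^1 * 1709^1*4657^1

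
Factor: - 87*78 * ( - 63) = 2^1*3^4*  7^1 * 13^1 * 29^1 = 427518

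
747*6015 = 4493205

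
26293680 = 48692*540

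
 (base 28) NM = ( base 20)1d6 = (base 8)1232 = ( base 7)1641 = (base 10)666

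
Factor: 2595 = 3^1 * 5^1*173^1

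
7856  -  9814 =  - 1958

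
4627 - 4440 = 187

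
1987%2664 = 1987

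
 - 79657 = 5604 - 85261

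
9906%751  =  143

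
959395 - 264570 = 694825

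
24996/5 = 24996/5 = 4999.20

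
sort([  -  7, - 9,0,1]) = [  -  9, - 7, 0  ,  1]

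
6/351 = 2/117 = 0.02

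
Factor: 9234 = 2^1*3^5*19^1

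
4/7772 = 1/1943  =  0.00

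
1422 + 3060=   4482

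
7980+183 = 8163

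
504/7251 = 168/2417 = 0.07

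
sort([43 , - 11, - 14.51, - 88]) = [-88 ,-14.51,-11,43] 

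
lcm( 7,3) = 21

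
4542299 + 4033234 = 8575533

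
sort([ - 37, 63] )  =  [ - 37 , 63] 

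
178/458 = 89/229 = 0.39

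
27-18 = 9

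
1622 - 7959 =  - 6337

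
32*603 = 19296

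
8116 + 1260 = 9376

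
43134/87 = 495 + 23/29 = 495.79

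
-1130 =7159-8289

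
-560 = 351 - 911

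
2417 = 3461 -1044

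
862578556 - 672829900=189748656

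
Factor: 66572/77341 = 2^2 * 17^1*79^(-1 ) = 68/79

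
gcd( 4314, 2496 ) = 6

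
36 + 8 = 44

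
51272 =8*6409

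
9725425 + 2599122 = 12324547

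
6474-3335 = 3139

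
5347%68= 43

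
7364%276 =188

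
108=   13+95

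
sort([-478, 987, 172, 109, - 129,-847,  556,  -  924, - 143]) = [ - 924,-847, -478, - 143, - 129, 109,172,556 , 987 ] 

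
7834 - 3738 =4096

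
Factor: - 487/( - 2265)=3^(  -  1)*5^( - 1)*151^( - 1)*487^1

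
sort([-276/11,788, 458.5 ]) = [  -  276/11,458.5, 788 ] 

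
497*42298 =21022106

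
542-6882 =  - 6340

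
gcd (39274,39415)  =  1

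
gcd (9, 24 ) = 3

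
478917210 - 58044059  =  420873151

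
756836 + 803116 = 1559952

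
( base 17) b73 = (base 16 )CE5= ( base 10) 3301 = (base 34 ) 2t3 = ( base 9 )4467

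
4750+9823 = 14573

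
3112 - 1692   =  1420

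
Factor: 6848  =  2^6*107^1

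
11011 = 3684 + 7327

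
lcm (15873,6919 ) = 269841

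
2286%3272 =2286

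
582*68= 39576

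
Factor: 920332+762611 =1682943 = 3^1*199^1*2819^1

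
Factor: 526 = 2^1*263^1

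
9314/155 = 60 + 14/155 = 60.09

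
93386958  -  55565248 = 37821710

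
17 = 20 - 3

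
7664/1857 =4 + 236/1857 = 4.13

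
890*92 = 81880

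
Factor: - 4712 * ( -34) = 2^4 *17^1*19^1*31^1 = 160208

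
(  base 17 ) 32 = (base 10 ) 53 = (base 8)65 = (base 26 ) 21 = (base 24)25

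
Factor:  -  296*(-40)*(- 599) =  -7092160=- 2^6*5^1*37^1*599^1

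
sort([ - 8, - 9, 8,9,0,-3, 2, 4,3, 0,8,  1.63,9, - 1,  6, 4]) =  [ - 9, - 8, - 3, - 1,0,0,1.63,2,  3,4, 4,6,8,8, 9,9]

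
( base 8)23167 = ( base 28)cfj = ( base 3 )111111201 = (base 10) 9847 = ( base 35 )81C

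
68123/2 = 34061 + 1/2 = 34061.50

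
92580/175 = 18516/35= 529.03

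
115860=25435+90425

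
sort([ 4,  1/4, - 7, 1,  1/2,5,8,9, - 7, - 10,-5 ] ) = [ - 10,  -  7, - 7,- 5, 1/4,1/2,1 , 4,5,8,9]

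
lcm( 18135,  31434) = 471510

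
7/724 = 7/724 =0.01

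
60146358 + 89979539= 150125897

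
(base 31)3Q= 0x77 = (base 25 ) 4J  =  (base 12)9B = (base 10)119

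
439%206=27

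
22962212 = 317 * 72436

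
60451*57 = 3445707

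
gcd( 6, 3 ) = 3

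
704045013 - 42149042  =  661895971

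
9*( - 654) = -5886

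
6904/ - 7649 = -1 + 745/7649= - 0.90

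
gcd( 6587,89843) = 1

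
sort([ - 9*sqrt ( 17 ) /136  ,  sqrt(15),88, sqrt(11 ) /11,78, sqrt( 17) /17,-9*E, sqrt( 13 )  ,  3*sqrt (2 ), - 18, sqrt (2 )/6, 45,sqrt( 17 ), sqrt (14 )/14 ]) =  [ - 9*E, - 18, - 9*sqrt( 17 )/136,sqrt(2 )/6, sqrt(17 )/17, sqrt(14) /14, sqrt(11 )/11, sqrt( 13 ), sqrt( 15 ) , sqrt(17),3 * sqrt(2), 45 , 78, 88 ]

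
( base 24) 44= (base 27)3j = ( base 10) 100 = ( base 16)64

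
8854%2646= 916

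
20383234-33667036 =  - 13283802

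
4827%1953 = 921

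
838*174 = 145812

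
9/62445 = 3/20815 = 0.00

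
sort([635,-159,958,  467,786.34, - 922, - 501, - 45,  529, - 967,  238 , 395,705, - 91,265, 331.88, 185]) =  [ - 967 , - 922, - 501, - 159, - 91,-45, 185,238, 265,331.88, 395,467, 529,635,  705,786.34, 958]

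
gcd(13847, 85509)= 1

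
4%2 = 0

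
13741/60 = 13741/60 = 229.02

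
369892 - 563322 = -193430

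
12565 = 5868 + 6697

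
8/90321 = 8/90321 = 0.00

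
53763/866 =53763/866 = 62.08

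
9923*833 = 8265859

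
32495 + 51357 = 83852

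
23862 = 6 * 3977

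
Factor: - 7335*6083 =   -  44618805 = - 3^2*5^1*7^1*11^1*79^1*163^1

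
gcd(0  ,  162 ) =162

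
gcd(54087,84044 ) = 1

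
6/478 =3/239 = 0.01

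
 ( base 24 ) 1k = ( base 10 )44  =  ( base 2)101100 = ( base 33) 1B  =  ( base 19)26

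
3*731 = 2193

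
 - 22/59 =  - 1 + 37/59=- 0.37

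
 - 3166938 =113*( - 28026)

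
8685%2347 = 1644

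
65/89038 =65/89038 =0.00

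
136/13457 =136/13457= 0.01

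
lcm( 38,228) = 228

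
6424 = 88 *73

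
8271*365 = 3018915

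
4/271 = 4/271 = 0.01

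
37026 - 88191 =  - 51165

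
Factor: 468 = 2^2*3^2*13^1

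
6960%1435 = 1220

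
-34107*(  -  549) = 18724743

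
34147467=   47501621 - 13354154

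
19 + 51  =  70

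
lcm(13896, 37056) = 111168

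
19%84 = 19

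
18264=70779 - 52515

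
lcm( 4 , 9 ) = 36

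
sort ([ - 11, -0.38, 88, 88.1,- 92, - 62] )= [ - 92, - 62, - 11, - 0.38, 88,  88.1] 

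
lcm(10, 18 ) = 90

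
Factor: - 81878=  - 2^1*40939^1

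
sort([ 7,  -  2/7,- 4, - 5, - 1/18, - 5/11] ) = [ - 5,-4, - 5/11 , - 2/7, - 1/18,  7]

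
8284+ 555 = 8839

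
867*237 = 205479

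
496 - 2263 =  - 1767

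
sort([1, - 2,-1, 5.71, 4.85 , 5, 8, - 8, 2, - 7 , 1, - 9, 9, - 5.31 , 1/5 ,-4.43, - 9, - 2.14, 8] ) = [ - 9, - 9, - 8, - 7, - 5.31,  -  4.43, - 2.14, - 2, - 1,1/5 , 1,1 , 2,4.85,5,  5.71,8 , 8, 9 ]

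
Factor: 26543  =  11^1 *19^1*127^1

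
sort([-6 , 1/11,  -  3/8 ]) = [ - 6, - 3/8 , 1/11]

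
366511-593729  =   - 227218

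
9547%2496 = 2059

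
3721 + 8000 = 11721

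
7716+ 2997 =10713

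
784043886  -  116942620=667101266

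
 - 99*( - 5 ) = 495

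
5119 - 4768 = 351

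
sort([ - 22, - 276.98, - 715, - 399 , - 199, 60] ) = [ - 715,-399, - 276.98, - 199, - 22,60]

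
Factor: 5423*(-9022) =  - 48926306 = - 2^1*11^1* 13^1* 17^1*29^1* 347^1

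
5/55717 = 5/55717 = 0.00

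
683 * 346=236318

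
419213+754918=1174131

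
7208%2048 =1064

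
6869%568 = 53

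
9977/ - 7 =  - 9977/7   =  -1425.29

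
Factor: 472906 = 2^1  *7^1* 17^1  *1987^1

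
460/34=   13 + 9/17 =13.53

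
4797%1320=837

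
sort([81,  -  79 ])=[ - 79,81 ] 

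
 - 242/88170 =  - 121/44085 = -0.00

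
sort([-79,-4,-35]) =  [  -  79,-35,  -  4 ] 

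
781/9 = 781/9=86.78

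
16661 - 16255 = 406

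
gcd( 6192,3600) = 144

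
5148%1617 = 297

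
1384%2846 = 1384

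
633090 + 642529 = 1275619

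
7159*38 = 272042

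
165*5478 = 903870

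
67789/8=8473 + 5/8 = 8473.62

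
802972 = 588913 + 214059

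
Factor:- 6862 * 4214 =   -  2^2* 7^2 * 43^1*47^1 *73^1 = -  28916468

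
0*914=0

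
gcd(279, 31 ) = 31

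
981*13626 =13367106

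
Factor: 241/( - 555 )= - 3^( - 1 )*5^( - 1) * 37^( - 1)*241^1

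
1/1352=1/1352=0.00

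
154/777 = 22/111 = 0.20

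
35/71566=35/71566 = 0.00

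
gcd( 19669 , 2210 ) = 221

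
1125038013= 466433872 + 658604141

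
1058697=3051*347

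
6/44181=2/14727 = 0.00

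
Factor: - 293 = - 293^1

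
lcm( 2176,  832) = 28288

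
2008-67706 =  - 65698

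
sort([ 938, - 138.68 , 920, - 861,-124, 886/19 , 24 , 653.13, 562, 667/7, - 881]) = [ - 881, - 861 , - 138.68 , - 124,24,886/19,667/7,562,653.13, 920, 938] 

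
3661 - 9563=  -  5902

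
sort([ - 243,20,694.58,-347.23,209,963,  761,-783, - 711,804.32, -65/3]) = [ - 783, - 711,- 347.23,-243, - 65/3,20,209, 694.58,  761, 804.32 , 963]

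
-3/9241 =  - 3/9241= -0.00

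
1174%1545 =1174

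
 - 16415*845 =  - 13870675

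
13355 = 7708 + 5647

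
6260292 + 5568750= 11829042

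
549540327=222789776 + 326750551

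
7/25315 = 7/25315 = 0.00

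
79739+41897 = 121636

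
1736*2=3472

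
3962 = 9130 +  - 5168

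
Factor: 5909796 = 2^2 * 3^2*167^1 *983^1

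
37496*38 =1424848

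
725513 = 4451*163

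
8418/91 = 8418/91 = 92.51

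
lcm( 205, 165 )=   6765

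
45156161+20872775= 66028936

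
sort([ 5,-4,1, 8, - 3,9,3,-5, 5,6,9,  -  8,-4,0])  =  [- 8 ,-5, - 4, -4, - 3,0, 1,3,5,5,  6, 8,9, 9 ] 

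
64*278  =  17792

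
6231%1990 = 261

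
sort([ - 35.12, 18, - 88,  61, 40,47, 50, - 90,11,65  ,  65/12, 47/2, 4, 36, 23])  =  [ -90,  -  88, - 35.12,4, 65/12, 11,18,23,47/2 , 36, 40, 47,50, 61, 65]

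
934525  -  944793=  - 10268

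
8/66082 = 4/33041 = 0.00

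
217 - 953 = -736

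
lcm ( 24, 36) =72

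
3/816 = 1/272=0.00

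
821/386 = 2+ 49/386 = 2.13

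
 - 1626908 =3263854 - 4890762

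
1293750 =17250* 75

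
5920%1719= 763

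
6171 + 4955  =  11126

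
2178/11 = 198=   198.00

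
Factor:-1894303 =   -  23^1*82361^1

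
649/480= 649/480 = 1.35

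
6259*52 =325468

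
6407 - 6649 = - 242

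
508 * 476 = 241808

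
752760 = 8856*85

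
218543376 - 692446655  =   - 473903279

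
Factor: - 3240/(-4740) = 54/79 = 2^1*3^3*79^ ( - 1)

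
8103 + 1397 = 9500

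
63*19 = 1197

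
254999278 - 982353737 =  - 727354459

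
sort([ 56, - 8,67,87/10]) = [ -8,87/10,56 , 67]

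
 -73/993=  -1+920/993 = -0.07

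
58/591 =58/591 = 0.10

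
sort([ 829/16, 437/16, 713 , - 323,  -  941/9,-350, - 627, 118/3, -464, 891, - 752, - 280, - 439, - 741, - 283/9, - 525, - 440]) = [-752,- 741, - 627, - 525, - 464,  -  440, - 439, -350,-323, - 280 , - 941/9, - 283/9,437/16,118/3, 829/16,713, 891]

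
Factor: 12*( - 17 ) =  - 2^2*3^1*  17^1 = - 204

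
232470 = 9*25830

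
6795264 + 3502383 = 10297647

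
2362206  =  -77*(-30678)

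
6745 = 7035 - 290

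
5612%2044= 1524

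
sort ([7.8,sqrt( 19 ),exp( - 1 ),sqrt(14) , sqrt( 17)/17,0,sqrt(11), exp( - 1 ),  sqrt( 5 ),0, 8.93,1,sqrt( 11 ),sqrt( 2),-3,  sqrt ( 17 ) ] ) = [ - 3, 0,0,sqrt(17 )/17,exp( - 1) , exp(  -  1 ),1,sqrt( 2),sqrt(5) , sqrt(11 ), sqrt( 11), sqrt( 14 ), sqrt( 17),sqrt( 19), 7.8 , 8.93]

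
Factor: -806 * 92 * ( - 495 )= 36705240  =  2^3 * 3^2*5^1*11^1*13^1*23^1 * 31^1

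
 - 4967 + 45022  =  40055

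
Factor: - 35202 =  - 2^1*3^1*5867^1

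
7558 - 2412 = 5146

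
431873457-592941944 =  - 161068487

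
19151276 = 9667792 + 9483484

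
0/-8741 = 0/1 = - 0.00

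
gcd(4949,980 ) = 49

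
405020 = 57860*7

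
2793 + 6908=9701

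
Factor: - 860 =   -  2^2*5^1*43^1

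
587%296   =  291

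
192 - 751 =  - 559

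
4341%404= 301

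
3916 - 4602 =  - 686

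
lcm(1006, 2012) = 2012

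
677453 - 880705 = -203252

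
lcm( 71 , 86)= 6106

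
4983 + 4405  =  9388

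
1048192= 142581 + 905611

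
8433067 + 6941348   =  15374415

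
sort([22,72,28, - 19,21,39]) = [ - 19  ,  21,22,28 , 39,72 ]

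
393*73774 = 28993182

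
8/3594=4/1797 = 0.00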